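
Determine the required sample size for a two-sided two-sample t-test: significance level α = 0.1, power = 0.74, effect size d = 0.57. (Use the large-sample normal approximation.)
n = 33 per group

Sample size formula (two-sample t-test, normal approximation):
n = 2 · ((z_{α/2} + z_β) / d)²

z_{α/2} = 1.645 (for α = 0.1, two-sided)
z_β = 0.643 (for power = 0.74)
d = 0.57

n = 2 · ((1.645 + 0.643) / 0.57)²
n = 2 · (4.014)²
n ≈ 32.22
Round up to the next whole number: n = 33 per group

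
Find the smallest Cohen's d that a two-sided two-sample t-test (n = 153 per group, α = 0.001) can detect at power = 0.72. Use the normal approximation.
d ≈ 0.44

Minimum detectable effect (two-sample t-test, normal approximation):
d = (z_{α/2} + z_β) / √(n/2)
d = (3.291 + 0.583) / √(153/2)
d = 3.873 / 8.746
d ≈ 0.44

By Cohen's convention (0.2 small / 0.5 medium / 0.8 large): small effect.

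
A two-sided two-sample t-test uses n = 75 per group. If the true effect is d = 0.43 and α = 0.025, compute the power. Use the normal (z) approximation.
Power ≈ 0.65

Power calculation (two-sample t-test, normal approximation):
z_β = d · √(n/2) - z_{α/2}
z_β = 0.43 · √(75/2) - 2.241
z_β = 0.43 · 6.124 - 2.241
z_β = 0.392

Power = Φ(z_β) = Φ(0.392) ≈ 0.652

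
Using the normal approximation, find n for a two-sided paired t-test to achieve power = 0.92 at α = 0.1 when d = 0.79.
n = 15 pairs

Sample size formula (paired t-test, normal approximation):
n = ((z_{α/2} + z_β) / d)²

z_{α/2} = 1.645 (for α = 0.1, two-sided)
z_β = 1.405 (for power = 0.92)
d = 0.79

n = ((1.645 + 1.405) / 0.79)²
n = (3.861)²
n ≈ 14.91
Round up to the next whole number: n = 15 pairs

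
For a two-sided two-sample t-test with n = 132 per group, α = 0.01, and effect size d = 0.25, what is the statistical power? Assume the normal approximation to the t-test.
Power ≈ 0.29

Power calculation (two-sample t-test, normal approximation):
z_β = d · √(n/2) - z_{α/2}
z_β = 0.25 · √(132/2) - 2.576
z_β = 0.25 · 8.124 - 2.576
z_β = -0.545

Power = Φ(z_β) = Φ(-0.545) ≈ 0.293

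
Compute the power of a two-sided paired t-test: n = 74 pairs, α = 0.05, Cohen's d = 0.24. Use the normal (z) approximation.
Power ≈ 0.54

Power calculation (paired t-test, normal approximation):
z_β = d · √n - z_{α/2}
z_β = 0.24 · √74 - 1.960
z_β = 0.24 · 8.602 - 1.960
z_β = 0.105

Power = Φ(z_β) = Φ(0.105) ≈ 0.542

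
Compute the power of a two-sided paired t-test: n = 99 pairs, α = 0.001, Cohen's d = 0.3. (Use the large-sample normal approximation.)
Power ≈ 0.38

Power calculation (paired t-test, normal approximation):
z_β = d · √n - z_{α/2}
z_β = 0.3 · √99 - 3.291
z_β = 0.3 · 9.950 - 3.291
z_β = -0.306

Power = Φ(z_β) = Φ(-0.306) ≈ 0.380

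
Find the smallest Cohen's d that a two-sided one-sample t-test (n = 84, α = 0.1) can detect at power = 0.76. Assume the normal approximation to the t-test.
d ≈ 0.26

Minimum detectable effect (one-sample t-test, normal approximation):
d = (z_{α/2} + z_β) / √n
d = (1.645 + 0.706) / √84
d = 2.351 / 9.165
d ≈ 0.26

By Cohen's convention (0.2 small / 0.5 medium / 0.8 large): small effect.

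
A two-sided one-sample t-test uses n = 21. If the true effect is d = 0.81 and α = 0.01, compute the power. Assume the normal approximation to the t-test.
Power ≈ 0.87

Power calculation (one-sample t-test, normal approximation):
z_β = d · √n - z_{α/2}
z_β = 0.81 · √21 - 2.576
z_β = 0.81 · 4.583 - 2.576
z_β = 1.136

Power = Φ(z_β) = Φ(1.136) ≈ 0.872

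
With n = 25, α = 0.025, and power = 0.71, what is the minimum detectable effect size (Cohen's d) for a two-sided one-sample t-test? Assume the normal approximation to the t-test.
d ≈ 0.56

Minimum detectable effect (one-sample t-test, normal approximation):
d = (z_{α/2} + z_β) / √n
d = (2.241 + 0.553) / √25
d = 2.795 / 5.000
d ≈ 0.56

By Cohen's convention (0.2 small / 0.5 medium / 0.8 large): medium effect.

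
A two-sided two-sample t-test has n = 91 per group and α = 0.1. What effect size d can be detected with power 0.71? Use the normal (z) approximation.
d ≈ 0.33

Minimum detectable effect (two-sample t-test, normal approximation):
d = (z_{α/2} + z_β) / √(n/2)
d = (1.645 + 0.553) / √(91/2)
d = 2.198 / 6.745
d ≈ 0.33

By Cohen's convention (0.2 small / 0.5 medium / 0.8 large): small effect.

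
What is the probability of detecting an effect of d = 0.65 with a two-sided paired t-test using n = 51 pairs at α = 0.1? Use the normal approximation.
Power ≈ 1.00

Power calculation (paired t-test, normal approximation):
z_β = d · √n - z_{α/2}
z_β = 0.65 · √51 - 1.645
z_β = 0.65 · 7.141 - 1.645
z_β = 2.997

Power = Φ(z_β) = Φ(2.997) ≈ 0.999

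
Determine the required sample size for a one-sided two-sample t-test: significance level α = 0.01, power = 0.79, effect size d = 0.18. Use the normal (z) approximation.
n = 606 per group

Sample size formula (two-sample t-test, normal approximation):
n = 2 · ((z_α + z_β) / d)²

z_α = 2.326 (for α = 0.01, one-sided)
z_β = 0.806 (for power = 0.79)
d = 0.18

n = 2 · ((2.326 + 0.806) / 0.18)²
n = 2 · (17.400)²
n ≈ 605.52
Round up to the next whole number: n = 606 per group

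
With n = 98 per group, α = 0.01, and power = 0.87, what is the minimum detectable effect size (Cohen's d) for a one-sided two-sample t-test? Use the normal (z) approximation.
d ≈ 0.49

Minimum detectable effect (two-sample t-test, normal approximation):
d = (z_α + z_β) / √(n/2)
d = (2.326 + 1.126) / √(98/2)
d = 3.453 / 7.000
d ≈ 0.49

By Cohen's convention (0.2 small / 0.5 medium / 0.8 large): small effect.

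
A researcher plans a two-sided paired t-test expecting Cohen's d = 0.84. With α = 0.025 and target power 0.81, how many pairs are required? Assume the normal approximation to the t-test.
n = 14 pairs

Sample size formula (paired t-test, normal approximation):
n = ((z_{α/2} + z_β) / d)²

z_{α/2} = 2.241 (for α = 0.025, two-sided)
z_β = 0.878 (for power = 0.81)
d = 0.84

n = ((2.241 + 0.878) / 0.84)²
n = (3.713)²
n ≈ 13.79
Round up to the next whole number: n = 14 pairs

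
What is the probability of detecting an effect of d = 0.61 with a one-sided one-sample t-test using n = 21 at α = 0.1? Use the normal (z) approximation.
Power ≈ 0.93

Power calculation (one-sample t-test, normal approximation):
z_β = d · √n - z_α
z_β = 0.61 · √21 - 1.282
z_β = 0.61 · 4.583 - 1.282
z_β = 1.514

Power = Φ(z_β) = Φ(1.514) ≈ 0.935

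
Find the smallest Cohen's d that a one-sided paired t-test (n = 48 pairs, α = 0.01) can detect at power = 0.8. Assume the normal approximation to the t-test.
d ≈ 0.46

Minimum detectable effect (paired t-test, normal approximation):
d = (z_α + z_β) / √n
d = (2.326 + 0.842) / √48
d = 3.168 / 6.928
d ≈ 0.46

By Cohen's convention (0.2 small / 0.5 medium / 0.8 large): small effect.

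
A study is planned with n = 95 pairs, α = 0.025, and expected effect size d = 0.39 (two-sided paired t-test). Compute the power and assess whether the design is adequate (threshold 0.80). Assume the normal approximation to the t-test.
Power ≈ 0.94; the study is adequately powered (power ≥ 0.80)

Power calculation (paired t-test, normal approximation):
z_β = d · √n - z_{α/2}
z_β = 0.39 · √95 - 2.241
z_β = 0.39 · 9.747 - 2.241
z_β = 1.560

Power = Φ(z_β) = Φ(1.560) ≈ 0.941

Effect size d = 0.39 is small by Cohen's convention (0.2/0.5/0.8).

Threshold: power ≥ 0.80 is conventionally adequate.
Power ≈ 0.94 → the study is adequately powered (power ≥ 0.80).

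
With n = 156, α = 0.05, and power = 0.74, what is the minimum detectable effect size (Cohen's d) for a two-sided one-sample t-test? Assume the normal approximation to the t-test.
d ≈ 0.21

Minimum detectable effect (one-sample t-test, normal approximation):
d = (z_{α/2} + z_β) / √n
d = (1.960 + 0.643) / √156
d = 2.603 / 12.490
d ≈ 0.21

By Cohen's convention (0.2 small / 0.5 medium / 0.8 large): small effect.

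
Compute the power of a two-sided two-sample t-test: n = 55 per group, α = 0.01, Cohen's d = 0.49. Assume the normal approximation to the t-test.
Power ≈ 0.50

Power calculation (two-sample t-test, normal approximation):
z_β = d · √(n/2) - z_{α/2}
z_β = 0.49 · √(55/2) - 2.576
z_β = 0.49 · 5.244 - 2.576
z_β = -0.006

Power = Φ(z_β) = Φ(-0.006) ≈ 0.498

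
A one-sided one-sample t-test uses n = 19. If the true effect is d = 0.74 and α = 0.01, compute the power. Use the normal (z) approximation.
Power ≈ 0.82

Power calculation (one-sample t-test, normal approximation):
z_β = d · √n - z_α
z_β = 0.74 · √19 - 2.326
z_β = 0.74 · 4.359 - 2.326
z_β = 0.899

Power = Φ(z_β) = Φ(0.899) ≈ 0.816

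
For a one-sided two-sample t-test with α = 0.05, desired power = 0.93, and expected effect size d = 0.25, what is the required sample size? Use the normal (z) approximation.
n = 312 per group

Sample size formula (two-sample t-test, normal approximation):
n = 2 · ((z_α + z_β) / d)²

z_α = 1.645 (for α = 0.05, one-sided)
z_β = 1.476 (for power = 0.93)
d = 0.25

n = 2 · ((1.645 + 1.476) / 0.25)²
n = 2 · (12.484)²
n ≈ 311.70
Round up to the next whole number: n = 312 per group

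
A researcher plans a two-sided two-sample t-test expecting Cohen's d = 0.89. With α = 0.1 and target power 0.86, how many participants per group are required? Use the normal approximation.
n = 19 per group

Sample size formula (two-sample t-test, normal approximation):
n = 2 · ((z_{α/2} + z_β) / d)²

z_{α/2} = 1.645 (for α = 0.1, two-sided)
z_β = 1.080 (for power = 0.86)
d = 0.89

n = 2 · ((1.645 + 1.080) / 0.89)²
n = 2 · (3.062)²
n ≈ 18.75
Round up to the next whole number: n = 19 per group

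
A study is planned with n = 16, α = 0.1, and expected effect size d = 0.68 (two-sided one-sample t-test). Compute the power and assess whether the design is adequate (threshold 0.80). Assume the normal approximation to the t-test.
Power ≈ 0.86; the study is adequately powered (power ≥ 0.80)

Power calculation (one-sample t-test, normal approximation):
z_β = d · √n - z_{α/2}
z_β = 0.68 · √16 - 1.645
z_β = 0.68 · 4.000 - 1.645
z_β = 1.075

Power = Φ(z_β) = Φ(1.075) ≈ 0.859

Effect size d = 0.68 is medium by Cohen's convention (0.2/0.5/0.8).

Threshold: power ≥ 0.80 is conventionally adequate.
Power ≈ 0.86 → the study is adequately powered (power ≥ 0.80).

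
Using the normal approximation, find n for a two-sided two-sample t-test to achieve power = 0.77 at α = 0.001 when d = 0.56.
n = 104 per group

Sample size formula (two-sample t-test, normal approximation):
n = 2 · ((z_{α/2} + z_β) / d)²

z_{α/2} = 3.291 (for α = 0.001, two-sided)
z_β = 0.739 (for power = 0.77)
d = 0.56

n = 2 · ((3.291 + 0.739) / 0.56)²
n = 2 · (7.196)²
n ≈ 103.56
Round up to the next whole number: n = 104 per group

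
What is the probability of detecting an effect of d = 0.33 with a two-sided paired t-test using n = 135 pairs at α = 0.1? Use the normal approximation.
Power ≈ 0.99

Power calculation (paired t-test, normal approximation):
z_β = d · √n - z_{α/2}
z_β = 0.33 · √135 - 1.645
z_β = 0.33 · 11.619 - 1.645
z_β = 2.189

Power = Φ(z_β) = Φ(2.189) ≈ 0.986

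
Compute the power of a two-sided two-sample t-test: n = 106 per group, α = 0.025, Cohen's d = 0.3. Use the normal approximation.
Power ≈ 0.48

Power calculation (two-sample t-test, normal approximation):
z_β = d · √(n/2) - z_{α/2}
z_β = 0.3 · √(106/2) - 2.241
z_β = 0.3 · 7.280 - 2.241
z_β = -0.057

Power = Φ(z_β) = Φ(-0.057) ≈ 0.477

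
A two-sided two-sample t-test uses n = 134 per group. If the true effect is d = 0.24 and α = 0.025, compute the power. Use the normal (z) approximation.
Power ≈ 0.39

Power calculation (two-sample t-test, normal approximation):
z_β = d · √(n/2) - z_{α/2}
z_β = 0.24 · √(134/2) - 2.241
z_β = 0.24 · 8.185 - 2.241
z_β = -0.277

Power = Φ(z_β) = Φ(-0.277) ≈ 0.391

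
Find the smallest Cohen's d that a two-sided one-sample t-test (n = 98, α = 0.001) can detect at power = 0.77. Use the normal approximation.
d ≈ 0.41

Minimum detectable effect (one-sample t-test, normal approximation):
d = (z_{α/2} + z_β) / √n
d = (3.291 + 0.739) / √98
d = 4.029 / 9.899
d ≈ 0.41

By Cohen's convention (0.2 small / 0.5 medium / 0.8 large): small effect.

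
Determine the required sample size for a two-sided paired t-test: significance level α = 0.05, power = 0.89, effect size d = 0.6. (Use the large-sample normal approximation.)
n = 29 pairs

Sample size formula (paired t-test, normal approximation):
n = ((z_{α/2} + z_β) / d)²

z_{α/2} = 1.960 (for α = 0.05, two-sided)
z_β = 1.227 (for power = 0.89)
d = 0.6

n = ((1.960 + 1.227) / 0.6)²
n = (5.312)²
n ≈ 28.22
Round up to the next whole number: n = 29 pairs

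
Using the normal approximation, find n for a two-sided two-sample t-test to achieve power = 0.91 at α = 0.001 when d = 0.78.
n = 71 per group

Sample size formula (two-sample t-test, normal approximation):
n = 2 · ((z_{α/2} + z_β) / d)²

z_{α/2} = 3.291 (for α = 0.001, two-sided)
z_β = 1.341 (for power = 0.91)
d = 0.78

n = 2 · ((3.291 + 1.341) / 0.78)²
n = 2 · (5.938)²
n ≈ 70.52
Round up to the next whole number: n = 71 per group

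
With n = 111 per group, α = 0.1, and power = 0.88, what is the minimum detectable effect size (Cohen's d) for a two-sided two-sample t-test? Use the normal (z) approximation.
d ≈ 0.38

Minimum detectable effect (two-sample t-test, normal approximation):
d = (z_{α/2} + z_β) / √(n/2)
d = (1.645 + 1.175) / √(111/2)
d = 2.820 / 7.450
d ≈ 0.38

By Cohen's convention (0.2 small / 0.5 medium / 0.8 large): small effect.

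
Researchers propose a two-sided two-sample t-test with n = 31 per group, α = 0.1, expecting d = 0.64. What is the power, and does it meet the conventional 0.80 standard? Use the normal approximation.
Power ≈ 0.81; the study is adequately powered (power ≥ 0.80)

Power calculation (two-sample t-test, normal approximation):
z_β = d · √(n/2) - z_{α/2}
z_β = 0.64 · √(31/2) - 1.645
z_β = 0.64 · 3.937 - 1.645
z_β = 0.875

Power = Φ(z_β) = Φ(0.875) ≈ 0.809

Effect size d = 0.64 is medium by Cohen's convention (0.2/0.5/0.8).

Threshold: power ≥ 0.80 is conventionally adequate.
Power ≈ 0.81 → the study is adequately powered (power ≥ 0.80).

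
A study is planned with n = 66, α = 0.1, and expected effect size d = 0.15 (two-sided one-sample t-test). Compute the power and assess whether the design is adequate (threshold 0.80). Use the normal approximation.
Power ≈ 0.33; the study is underpowered (power < 0.80)

Power calculation (one-sample t-test, normal approximation):
z_β = d · √n - z_{α/2}
z_β = 0.15 · √66 - 1.645
z_β = 0.15 · 8.124 - 1.645
z_β = -0.426

Power = Φ(z_β) = Φ(-0.426) ≈ 0.335

Effect size d = 0.15 is very small by Cohen's convention (0.2/0.5/0.8).

Threshold: power ≥ 0.80 is conventionally adequate.
Power ≈ 0.33 → the study is underpowered (power < 0.80).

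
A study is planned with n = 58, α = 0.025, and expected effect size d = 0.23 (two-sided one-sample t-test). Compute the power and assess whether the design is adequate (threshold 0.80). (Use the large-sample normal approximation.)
Power ≈ 0.31; the study is underpowered (power < 0.80)

Power calculation (one-sample t-test, normal approximation):
z_β = d · √n - z_{α/2}
z_β = 0.23 · √58 - 2.241
z_β = 0.23 · 7.616 - 2.241
z_β = -0.490

Power = Φ(z_β) = Φ(-0.490) ≈ 0.312

Effect size d = 0.23 is small by Cohen's convention (0.2/0.5/0.8).

Threshold: power ≥ 0.80 is conventionally adequate.
Power ≈ 0.31 → the study is underpowered (power < 0.80).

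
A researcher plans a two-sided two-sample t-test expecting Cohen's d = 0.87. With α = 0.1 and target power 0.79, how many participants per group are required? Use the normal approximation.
n = 16 per group

Sample size formula (two-sample t-test, normal approximation):
n = 2 · ((z_{α/2} + z_β) / d)²

z_{α/2} = 1.645 (for α = 0.1, two-sided)
z_β = 0.806 (for power = 0.79)
d = 0.87

n = 2 · ((1.645 + 0.806) / 0.87)²
n = 2 · (2.817)²
n ≈ 15.87
Round up to the next whole number: n = 16 per group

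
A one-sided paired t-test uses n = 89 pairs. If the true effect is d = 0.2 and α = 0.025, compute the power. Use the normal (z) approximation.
Power ≈ 0.47

Power calculation (paired t-test, normal approximation):
z_β = d · √n - z_α
z_β = 0.2 · √89 - 1.960
z_β = 0.2 · 9.434 - 1.960
z_β = -0.073

Power = Φ(z_β) = Φ(-0.073) ≈ 0.471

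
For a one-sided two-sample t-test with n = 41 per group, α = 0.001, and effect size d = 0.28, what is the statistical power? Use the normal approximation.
Power ≈ 0.03

Power calculation (two-sample t-test, normal approximation):
z_β = d · √(n/2) - z_α
z_β = 0.28 · √(41/2) - 3.090
z_β = 0.28 · 4.528 - 3.090
z_β = -1.822

Power = Φ(z_β) = Φ(-1.822) ≈ 0.034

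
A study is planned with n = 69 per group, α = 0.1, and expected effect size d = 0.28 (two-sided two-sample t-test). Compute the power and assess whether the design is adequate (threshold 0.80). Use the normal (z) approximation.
Power ≈ 0.50; the study is underpowered (power < 0.80)

Power calculation (two-sample t-test, normal approximation):
z_β = d · √(n/2) - z_{α/2}
z_β = 0.28 · √(69/2) - 1.645
z_β = 0.28 · 5.874 - 1.645
z_β = -0.000

Power = Φ(z_β) = Φ(-0.000) ≈ 0.500

Effect size d = 0.28 is small by Cohen's convention (0.2/0.5/0.8).

Threshold: power ≥ 0.80 is conventionally adequate.
Power ≈ 0.50 → the study is underpowered (power < 0.80).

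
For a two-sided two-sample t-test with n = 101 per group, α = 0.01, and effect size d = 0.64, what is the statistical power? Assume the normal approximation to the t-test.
Power ≈ 0.98

Power calculation (two-sample t-test, normal approximation):
z_β = d · √(n/2) - z_{α/2}
z_β = 0.64 · √(101/2) - 2.576
z_β = 0.64 · 7.106 - 2.576
z_β = 1.972

Power = Φ(z_β) = Φ(1.972) ≈ 0.976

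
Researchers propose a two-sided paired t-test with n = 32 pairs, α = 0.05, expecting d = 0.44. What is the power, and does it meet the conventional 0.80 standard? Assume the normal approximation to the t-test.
Power ≈ 0.70; the study is underpowered (power < 0.80)

Power calculation (paired t-test, normal approximation):
z_β = d · √n - z_{α/2}
z_β = 0.44 · √32 - 1.960
z_β = 0.44 · 5.657 - 1.960
z_β = 0.529

Power = Φ(z_β) = Φ(0.529) ≈ 0.702

Effect size d = 0.44 is small by Cohen's convention (0.2/0.5/0.8).

Threshold: power ≥ 0.80 is conventionally adequate.
Power ≈ 0.70 → the study is underpowered (power < 0.80).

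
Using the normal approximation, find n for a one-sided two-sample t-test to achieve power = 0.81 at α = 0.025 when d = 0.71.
n = 32 per group

Sample size formula (two-sample t-test, normal approximation):
n = 2 · ((z_α + z_β) / d)²

z_α = 1.960 (for α = 0.025, one-sided)
z_β = 0.878 (for power = 0.81)
d = 0.71

n = 2 · ((1.960 + 0.878) / 0.71)²
n = 2 · (3.997)²
n ≈ 31.95
Round up to the next whole number: n = 32 per group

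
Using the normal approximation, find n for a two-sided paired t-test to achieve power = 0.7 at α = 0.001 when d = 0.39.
n = 96 pairs

Sample size formula (paired t-test, normal approximation):
n = ((z_{α/2} + z_β) / d)²

z_{α/2} = 3.291 (for α = 0.001, two-sided)
z_β = 0.524 (for power = 0.7)
d = 0.39

n = ((3.291 + 0.524) / 0.39)²
n = (9.782)²
n ≈ 95.69
Round up to the next whole number: n = 96 pairs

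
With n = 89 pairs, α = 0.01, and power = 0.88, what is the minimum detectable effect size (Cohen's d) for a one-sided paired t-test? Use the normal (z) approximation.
d ≈ 0.37

Minimum detectable effect (paired t-test, normal approximation):
d = (z_α + z_β) / √n
d = (2.326 + 1.175) / √89
d = 3.501 / 9.434
d ≈ 0.37

By Cohen's convention (0.2 small / 0.5 medium / 0.8 large): small effect.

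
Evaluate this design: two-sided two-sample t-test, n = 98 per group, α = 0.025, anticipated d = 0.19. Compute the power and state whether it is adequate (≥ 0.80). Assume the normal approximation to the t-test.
Power ≈ 0.18; the study is underpowered (power < 0.80)

Power calculation (two-sample t-test, normal approximation):
z_β = d · √(n/2) - z_{α/2}
z_β = 0.19 · √(98/2) - 2.241
z_β = 0.19 · 7.000 - 2.241
z_β = -0.911

Power = Φ(z_β) = Φ(-0.911) ≈ 0.181

Effect size d = 0.19 is very small by Cohen's convention (0.2/0.5/0.8).

Threshold: power ≥ 0.80 is conventionally adequate.
Power ≈ 0.18 → the study is underpowered (power < 0.80).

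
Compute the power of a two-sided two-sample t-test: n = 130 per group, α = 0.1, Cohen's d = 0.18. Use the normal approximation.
Power ≈ 0.42

Power calculation (two-sample t-test, normal approximation):
z_β = d · √(n/2) - z_{α/2}
z_β = 0.18 · √(130/2) - 1.645
z_β = 0.18 · 8.062 - 1.645
z_β = -0.194

Power = Φ(z_β) = Φ(-0.194) ≈ 0.423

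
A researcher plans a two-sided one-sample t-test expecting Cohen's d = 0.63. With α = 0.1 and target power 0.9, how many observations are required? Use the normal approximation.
n = 22

Sample size formula (one-sample t-test, normal approximation):
n = ((z_{α/2} + z_β) / d)²

z_{α/2} = 1.645 (for α = 0.1, two-sided)
z_β = 1.282 (for power = 0.9)
d = 0.63

n = ((1.645 + 1.282) / 0.63)²
n = (4.646)²
n ≈ 21.59
Round up to the next whole number: n = 22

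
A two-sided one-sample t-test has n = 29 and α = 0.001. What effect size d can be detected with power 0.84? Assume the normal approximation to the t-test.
d ≈ 0.80

Minimum detectable effect (one-sample t-test, normal approximation):
d = (z_{α/2} + z_β) / √n
d = (3.291 + 0.994) / √29
d = 4.285 / 5.385
d ≈ 0.80

By Cohen's convention (0.2 small / 0.5 medium / 0.8 large): large effect.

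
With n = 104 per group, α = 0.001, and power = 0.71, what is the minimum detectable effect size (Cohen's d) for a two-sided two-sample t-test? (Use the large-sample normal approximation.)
d ≈ 0.53

Minimum detectable effect (two-sample t-test, normal approximation):
d = (z_{α/2} + z_β) / √(n/2)
d = (3.291 + 0.553) / √(104/2)
d = 3.844 / 7.211
d ≈ 0.53

By Cohen's convention (0.2 small / 0.5 medium / 0.8 large): medium effect.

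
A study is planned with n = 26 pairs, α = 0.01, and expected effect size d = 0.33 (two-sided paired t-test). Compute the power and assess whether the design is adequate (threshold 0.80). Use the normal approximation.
Power ≈ 0.19; the study is underpowered (power < 0.80)

Power calculation (paired t-test, normal approximation):
z_β = d · √n - z_{α/2}
z_β = 0.33 · √26 - 2.576
z_β = 0.33 · 5.099 - 2.576
z_β = -0.893

Power = Φ(z_β) = Φ(-0.893) ≈ 0.186

Effect size d = 0.33 is small by Cohen's convention (0.2/0.5/0.8).

Threshold: power ≥ 0.80 is conventionally adequate.
Power ≈ 0.19 → the study is underpowered (power < 0.80).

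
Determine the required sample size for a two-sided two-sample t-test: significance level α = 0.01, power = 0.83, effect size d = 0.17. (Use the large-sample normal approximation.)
n = 863 per group

Sample size formula (two-sample t-test, normal approximation):
n = 2 · ((z_{α/2} + z_β) / d)²

z_{α/2} = 2.576 (for α = 0.01, two-sided)
z_β = 0.954 (for power = 0.83)
d = 0.17

n = 2 · ((2.576 + 0.954) / 0.17)²
n = 2 · (20.765)²
n ≈ 862.37
Round up to the next whole number: n = 863 per group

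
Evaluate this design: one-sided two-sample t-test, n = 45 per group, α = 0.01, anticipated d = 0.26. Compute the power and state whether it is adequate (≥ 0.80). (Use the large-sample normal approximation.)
Power ≈ 0.14; the study is underpowered (power < 0.80)

Power calculation (two-sample t-test, normal approximation):
z_β = d · √(n/2) - z_α
z_β = 0.26 · √(45/2) - 2.326
z_β = 0.26 · 4.743 - 2.326
z_β = -1.093

Power = Φ(z_β) = Φ(-1.093) ≈ 0.137

Effect size d = 0.26 is small by Cohen's convention (0.2/0.5/0.8).

Threshold: power ≥ 0.80 is conventionally adequate.
Power ≈ 0.14 → the study is underpowered (power < 0.80).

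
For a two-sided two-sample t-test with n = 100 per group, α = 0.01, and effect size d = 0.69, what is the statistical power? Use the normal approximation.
Power ≈ 0.99

Power calculation (two-sample t-test, normal approximation):
z_β = d · √(n/2) - z_{α/2}
z_β = 0.69 · √(100/2) - 2.576
z_β = 0.69 · 7.071 - 2.576
z_β = 2.303

Power = Φ(z_β) = Φ(2.303) ≈ 0.989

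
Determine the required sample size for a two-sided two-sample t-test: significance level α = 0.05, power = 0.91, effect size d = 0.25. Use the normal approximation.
n = 349 per group

Sample size formula (two-sample t-test, normal approximation):
n = 2 · ((z_{α/2} + z_β) / d)²

z_{α/2} = 1.960 (for α = 0.05, two-sided)
z_β = 1.341 (for power = 0.91)
d = 0.25

n = 2 · ((1.960 + 1.341) / 0.25)²
n = 2 · (13.204)²
n ≈ 348.69
Round up to the next whole number: n = 349 per group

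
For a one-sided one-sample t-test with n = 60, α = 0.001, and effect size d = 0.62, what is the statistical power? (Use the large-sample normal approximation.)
Power ≈ 0.96

Power calculation (one-sample t-test, normal approximation):
z_β = d · √n - z_α
z_β = 0.62 · √60 - 3.090
z_β = 0.62 · 7.746 - 3.090
z_β = 1.712

Power = Φ(z_β) = Φ(1.712) ≈ 0.957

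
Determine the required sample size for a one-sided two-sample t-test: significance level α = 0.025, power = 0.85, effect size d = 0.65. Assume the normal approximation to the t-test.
n = 43 per group

Sample size formula (two-sample t-test, normal approximation):
n = 2 · ((z_α + z_β) / d)²

z_α = 1.960 (for α = 0.025, one-sided)
z_β = 1.036 (for power = 0.85)
d = 0.65

n = 2 · ((1.960 + 1.036) / 0.65)²
n = 2 · (4.609)²
n ≈ 42.49
Round up to the next whole number: n = 43 per group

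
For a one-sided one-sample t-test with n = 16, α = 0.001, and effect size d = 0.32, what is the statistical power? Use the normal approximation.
Power ≈ 0.04

Power calculation (one-sample t-test, normal approximation):
z_β = d · √n - z_α
z_β = 0.32 · √16 - 3.090
z_β = 0.32 · 4.000 - 3.090
z_β = -1.810

Power = Φ(z_β) = Φ(-1.810) ≈ 0.035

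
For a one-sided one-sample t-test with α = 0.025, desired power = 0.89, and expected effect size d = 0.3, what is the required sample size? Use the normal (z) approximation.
n = 113

Sample size formula (one-sample t-test, normal approximation):
n = ((z_α + z_β) / d)²

z_α = 1.960 (for α = 0.025, one-sided)
z_β = 1.227 (for power = 0.89)
d = 0.3

n = ((1.960 + 1.227) / 0.3)²
n = (10.623)²
n ≈ 112.85
Round up to the next whole number: n = 113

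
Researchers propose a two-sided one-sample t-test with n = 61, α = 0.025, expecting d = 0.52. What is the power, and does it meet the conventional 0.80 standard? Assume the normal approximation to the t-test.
Power ≈ 0.97; the study is adequately powered (power ≥ 0.80)

Power calculation (one-sample t-test, normal approximation):
z_β = d · √n - z_{α/2}
z_β = 0.52 · √61 - 2.241
z_β = 0.52 · 7.810 - 2.241
z_β = 1.820

Power = Φ(z_β) = Φ(1.820) ≈ 0.966

Effect size d = 0.52 is medium by Cohen's convention (0.2/0.5/0.8).

Threshold: power ≥ 0.80 is conventionally adequate.
Power ≈ 0.97 → the study is adequately powered (power ≥ 0.80).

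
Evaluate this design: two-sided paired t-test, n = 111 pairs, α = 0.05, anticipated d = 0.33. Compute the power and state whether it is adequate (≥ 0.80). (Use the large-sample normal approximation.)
Power ≈ 0.94; the study is adequately powered (power ≥ 0.80)

Power calculation (paired t-test, normal approximation):
z_β = d · √n - z_{α/2}
z_β = 0.33 · √111 - 1.960
z_β = 0.33 · 10.536 - 1.960
z_β = 1.517

Power = Φ(z_β) = Φ(1.517) ≈ 0.935

Effect size d = 0.33 is small by Cohen's convention (0.2/0.5/0.8).

Threshold: power ≥ 0.80 is conventionally adequate.
Power ≈ 0.94 → the study is adequately powered (power ≥ 0.80).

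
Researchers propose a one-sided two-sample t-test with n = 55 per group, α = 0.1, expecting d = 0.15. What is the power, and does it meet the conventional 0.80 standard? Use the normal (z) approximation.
Power ≈ 0.31; the study is underpowered (power < 0.80)

Power calculation (two-sample t-test, normal approximation):
z_β = d · √(n/2) - z_α
z_β = 0.15 · √(55/2) - 1.282
z_β = 0.15 · 5.244 - 1.282
z_β = -0.495

Power = Φ(z_β) = Φ(-0.495) ≈ 0.310

Effect size d = 0.15 is very small by Cohen's convention (0.2/0.5/0.8).

Threshold: power ≥ 0.80 is conventionally adequate.
Power ≈ 0.31 → the study is underpowered (power < 0.80).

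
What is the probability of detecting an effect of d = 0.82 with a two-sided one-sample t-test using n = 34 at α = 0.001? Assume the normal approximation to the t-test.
Power ≈ 0.93

Power calculation (one-sample t-test, normal approximation):
z_β = d · √n - z_{α/2}
z_β = 0.82 · √34 - 3.291
z_β = 0.82 · 5.831 - 3.291
z_β = 1.491

Power = Φ(z_β) = Φ(1.491) ≈ 0.932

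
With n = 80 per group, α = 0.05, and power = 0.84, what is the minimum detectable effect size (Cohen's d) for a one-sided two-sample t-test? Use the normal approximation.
d ≈ 0.42

Minimum detectable effect (two-sample t-test, normal approximation):
d = (z_α + z_β) / √(n/2)
d = (1.645 + 0.994) / √(80/2)
d = 2.639 / 6.325
d ≈ 0.42

By Cohen's convention (0.2 small / 0.5 medium / 0.8 large): small effect.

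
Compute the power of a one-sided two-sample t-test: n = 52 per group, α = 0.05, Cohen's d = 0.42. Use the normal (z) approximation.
Power ≈ 0.69

Power calculation (two-sample t-test, normal approximation):
z_β = d · √(n/2) - z_α
z_β = 0.42 · √(52/2) - 1.645
z_β = 0.42 · 5.099 - 1.645
z_β = 0.497

Power = Φ(z_β) = Φ(0.497) ≈ 0.690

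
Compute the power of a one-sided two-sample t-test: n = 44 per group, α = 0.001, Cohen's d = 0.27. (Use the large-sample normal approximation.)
Power ≈ 0.03

Power calculation (two-sample t-test, normal approximation):
z_β = d · √(n/2) - z_α
z_β = 0.27 · √(44/2) - 3.090
z_β = 0.27 · 4.690 - 3.090
z_β = -1.824

Power = Φ(z_β) = Φ(-1.824) ≈ 0.034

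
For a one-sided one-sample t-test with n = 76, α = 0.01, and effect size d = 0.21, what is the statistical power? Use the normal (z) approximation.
Power ≈ 0.31

Power calculation (one-sample t-test, normal approximation):
z_β = d · √n - z_α
z_β = 0.21 · √76 - 2.326
z_β = 0.21 · 8.718 - 2.326
z_β = -0.496

Power = Φ(z_β) = Φ(-0.496) ≈ 0.310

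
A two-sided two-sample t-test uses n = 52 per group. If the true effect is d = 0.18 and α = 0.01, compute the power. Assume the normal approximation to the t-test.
Power ≈ 0.05

Power calculation (two-sample t-test, normal approximation):
z_β = d · √(n/2) - z_{α/2}
z_β = 0.18 · √(52/2) - 2.576
z_β = 0.18 · 5.099 - 2.576
z_β = -1.658

Power = Φ(z_β) = Φ(-1.658) ≈ 0.049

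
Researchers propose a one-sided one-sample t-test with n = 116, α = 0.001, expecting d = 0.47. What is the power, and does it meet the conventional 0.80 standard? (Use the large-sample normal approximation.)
Power ≈ 0.98; the study is adequately powered (power ≥ 0.80)

Power calculation (one-sample t-test, normal approximation):
z_β = d · √n - z_α
z_β = 0.47 · √116 - 3.090
z_β = 0.47 · 10.770 - 3.090
z_β = 1.972

Power = Φ(z_β) = Φ(1.972) ≈ 0.976

Effect size d = 0.47 is small by Cohen's convention (0.2/0.5/0.8).

Threshold: power ≥ 0.80 is conventionally adequate.
Power ≈ 0.98 → the study is adequately powered (power ≥ 0.80).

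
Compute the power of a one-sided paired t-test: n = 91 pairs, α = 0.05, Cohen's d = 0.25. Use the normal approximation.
Power ≈ 0.77

Power calculation (paired t-test, normal approximation):
z_β = d · √n - z_α
z_β = 0.25 · √91 - 1.645
z_β = 0.25 · 9.539 - 1.645
z_β = 0.740

Power = Φ(z_β) = Φ(0.740) ≈ 0.770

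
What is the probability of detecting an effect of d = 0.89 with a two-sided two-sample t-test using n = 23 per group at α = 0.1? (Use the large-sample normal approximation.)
Power ≈ 0.92

Power calculation (two-sample t-test, normal approximation):
z_β = d · √(n/2) - z_{α/2}
z_β = 0.89 · √(23/2) - 1.645
z_β = 0.89 · 3.391 - 1.645
z_β = 1.373

Power = Φ(z_β) = Φ(1.373) ≈ 0.915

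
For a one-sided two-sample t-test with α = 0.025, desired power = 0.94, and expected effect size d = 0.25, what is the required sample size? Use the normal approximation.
n = 396 per group

Sample size formula (two-sample t-test, normal approximation):
n = 2 · ((z_α + z_β) / d)²

z_α = 1.960 (for α = 0.025, one-sided)
z_β = 1.555 (for power = 0.94)
d = 0.25

n = 2 · ((1.960 + 1.555) / 0.25)²
n = 2 · (14.060)²
n ≈ 395.37
Round up to the next whole number: n = 396 per group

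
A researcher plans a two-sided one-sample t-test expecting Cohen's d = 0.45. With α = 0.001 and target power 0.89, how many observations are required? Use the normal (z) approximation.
n = 101

Sample size formula (one-sample t-test, normal approximation):
n = ((z_{α/2} + z_β) / d)²

z_{α/2} = 3.291 (for α = 0.001, two-sided)
z_β = 1.227 (for power = 0.89)
d = 0.45

n = ((3.291 + 1.227) / 0.45)²
n = (10.040)²
n ≈ 100.80
Round up to the next whole number: n = 101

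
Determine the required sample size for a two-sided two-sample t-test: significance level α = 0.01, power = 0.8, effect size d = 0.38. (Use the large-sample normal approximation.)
n = 162 per group

Sample size formula (two-sample t-test, normal approximation):
n = 2 · ((z_{α/2} + z_β) / d)²

z_{α/2} = 2.576 (for α = 0.01, two-sided)
z_β = 0.842 (for power = 0.8)
d = 0.38

n = 2 · ((2.576 + 0.842) / 0.38)²
n = 2 · (8.995)²
n ≈ 161.82
Round up to the next whole number: n = 162 per group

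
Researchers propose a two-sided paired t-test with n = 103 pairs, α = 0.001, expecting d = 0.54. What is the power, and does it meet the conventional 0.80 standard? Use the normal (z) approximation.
Power ≈ 0.99; the study is adequately powered (power ≥ 0.80)

Power calculation (paired t-test, normal approximation):
z_β = d · √n - z_{α/2}
z_β = 0.54 · √103 - 3.291
z_β = 0.54 · 10.149 - 3.291
z_β = 2.190

Power = Φ(z_β) = Φ(2.190) ≈ 0.986

Effect size d = 0.54 is medium by Cohen's convention (0.2/0.5/0.8).

Threshold: power ≥ 0.80 is conventionally adequate.
Power ≈ 0.99 → the study is adequately powered (power ≥ 0.80).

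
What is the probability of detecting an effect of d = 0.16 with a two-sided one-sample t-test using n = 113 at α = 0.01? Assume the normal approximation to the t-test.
Power ≈ 0.19

Power calculation (one-sample t-test, normal approximation):
z_β = d · √n - z_{α/2}
z_β = 0.16 · √113 - 2.576
z_β = 0.16 · 10.630 - 2.576
z_β = -0.875

Power = Φ(z_β) = Φ(-0.875) ≈ 0.191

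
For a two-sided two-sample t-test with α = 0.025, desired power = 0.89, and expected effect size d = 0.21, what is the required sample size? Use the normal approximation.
n = 546 per group

Sample size formula (two-sample t-test, normal approximation):
n = 2 · ((z_{α/2} + z_β) / d)²

z_{α/2} = 2.241 (for α = 0.025, two-sided)
z_β = 1.227 (for power = 0.89)
d = 0.21

n = 2 · ((2.241 + 1.227) / 0.21)²
n = 2 · (16.514)²
n ≈ 545.42
Round up to the next whole number: n = 546 per group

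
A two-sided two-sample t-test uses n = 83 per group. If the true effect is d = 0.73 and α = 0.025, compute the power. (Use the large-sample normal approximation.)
Power ≈ 0.99

Power calculation (two-sample t-test, normal approximation):
z_β = d · √(n/2) - z_{α/2}
z_β = 0.73 · √(83/2) - 2.241
z_β = 0.73 · 6.442 - 2.241
z_β = 2.461

Power = Φ(z_β) = Φ(2.461) ≈ 0.993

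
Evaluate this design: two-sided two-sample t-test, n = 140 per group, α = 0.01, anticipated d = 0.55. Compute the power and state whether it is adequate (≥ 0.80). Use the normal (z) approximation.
Power ≈ 0.98; the study is adequately powered (power ≥ 0.80)

Power calculation (two-sample t-test, normal approximation):
z_β = d · √(n/2) - z_{α/2}
z_β = 0.55 · √(140/2) - 2.576
z_β = 0.55 · 8.367 - 2.576
z_β = 2.026

Power = Φ(z_β) = Φ(2.026) ≈ 0.979

Effect size d = 0.55 is medium by Cohen's convention (0.2/0.5/0.8).

Threshold: power ≥ 0.80 is conventionally adequate.
Power ≈ 0.98 → the study is adequately powered (power ≥ 0.80).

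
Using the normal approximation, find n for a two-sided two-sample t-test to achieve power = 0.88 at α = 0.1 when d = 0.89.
n = 21 per group

Sample size formula (two-sample t-test, normal approximation):
n = 2 · ((z_{α/2} + z_β) / d)²

z_{α/2} = 1.645 (for α = 0.1, two-sided)
z_β = 1.175 (for power = 0.88)
d = 0.89

n = 2 · ((1.645 + 1.175) / 0.89)²
n = 2 · (3.169)²
n ≈ 20.09
Round up to the next whole number: n = 21 per group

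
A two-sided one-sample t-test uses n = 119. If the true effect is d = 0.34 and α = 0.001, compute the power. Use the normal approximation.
Power ≈ 0.66

Power calculation (one-sample t-test, normal approximation):
z_β = d · √n - z_{α/2}
z_β = 0.34 · √119 - 3.291
z_β = 0.34 · 10.909 - 3.291
z_β = 0.418

Power = Φ(z_β) = Φ(0.418) ≈ 0.662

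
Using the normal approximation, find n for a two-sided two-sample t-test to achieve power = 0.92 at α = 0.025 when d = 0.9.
n = 33 per group

Sample size formula (two-sample t-test, normal approximation):
n = 2 · ((z_{α/2} + z_β) / d)²

z_{α/2} = 2.241 (for α = 0.025, two-sided)
z_β = 1.405 (for power = 0.92)
d = 0.9

n = 2 · ((2.241 + 1.405) / 0.9)²
n = 2 · (4.051)²
n ≈ 32.82
Round up to the next whole number: n = 33 per group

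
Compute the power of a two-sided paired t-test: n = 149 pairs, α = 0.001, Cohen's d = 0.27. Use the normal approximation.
Power ≈ 0.50

Power calculation (paired t-test, normal approximation):
z_β = d · √n - z_{α/2}
z_β = 0.27 · √149 - 3.291
z_β = 0.27 · 12.207 - 3.291
z_β = 0.005

Power = Φ(z_β) = Φ(0.005) ≈ 0.502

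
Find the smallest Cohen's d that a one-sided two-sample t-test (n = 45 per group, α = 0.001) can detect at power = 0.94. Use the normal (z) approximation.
d ≈ 0.98

Minimum detectable effect (two-sample t-test, normal approximation):
d = (z_α + z_β) / √(n/2)
d = (3.090 + 1.555) / √(45/2)
d = 4.645 / 4.743
d ≈ 0.98

By Cohen's convention (0.2 small / 0.5 medium / 0.8 large): large effect.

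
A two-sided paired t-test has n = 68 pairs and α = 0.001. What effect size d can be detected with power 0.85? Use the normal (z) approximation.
d ≈ 0.52

Minimum detectable effect (paired t-test, normal approximation):
d = (z_{α/2} + z_β) / √n
d = (3.291 + 1.036) / √68
d = 4.327 / 8.246
d ≈ 0.52

By Cohen's convention (0.2 small / 0.5 medium / 0.8 large): medium effect.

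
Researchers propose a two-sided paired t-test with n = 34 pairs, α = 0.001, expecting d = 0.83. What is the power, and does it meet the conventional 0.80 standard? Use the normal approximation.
Power ≈ 0.94; the study is adequately powered (power ≥ 0.80)

Power calculation (paired t-test, normal approximation):
z_β = d · √n - z_{α/2}
z_β = 0.83 · √34 - 3.291
z_β = 0.83 · 5.831 - 3.291
z_β = 1.549

Power = Φ(z_β) = Φ(1.549) ≈ 0.939

Effect size d = 0.83 is large by Cohen's convention (0.2/0.5/0.8).

Threshold: power ≥ 0.80 is conventionally adequate.
Power ≈ 0.94 → the study is adequately powered (power ≥ 0.80).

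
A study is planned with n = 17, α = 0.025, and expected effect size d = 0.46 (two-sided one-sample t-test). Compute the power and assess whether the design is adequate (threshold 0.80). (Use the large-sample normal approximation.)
Power ≈ 0.37; the study is underpowered (power < 0.80)

Power calculation (one-sample t-test, normal approximation):
z_β = d · √n - z_{α/2}
z_β = 0.46 · √17 - 2.241
z_β = 0.46 · 4.123 - 2.241
z_β = -0.345

Power = Φ(z_β) = Φ(-0.345) ≈ 0.365

Effect size d = 0.46 is small by Cohen's convention (0.2/0.5/0.8).

Threshold: power ≥ 0.80 is conventionally adequate.
Power ≈ 0.37 → the study is underpowered (power < 0.80).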